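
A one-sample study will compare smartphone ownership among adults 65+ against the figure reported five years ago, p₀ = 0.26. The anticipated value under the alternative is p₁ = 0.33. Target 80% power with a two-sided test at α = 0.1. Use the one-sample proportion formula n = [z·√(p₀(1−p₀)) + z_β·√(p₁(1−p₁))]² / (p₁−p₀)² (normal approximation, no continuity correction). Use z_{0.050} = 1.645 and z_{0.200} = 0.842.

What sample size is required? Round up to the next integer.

n = [z_{α/2}·√(p₀q₀) + z_β·√(p₁q₁)]² / (p₁ − p₀)²
  = [1.645·√(0.26·0.74) + 0.842·√(0.33·0.67)]² / (0.07)²
  = [1.645·0.4386 + 0.842·0.4702]² / 0.0049
  = [1.1175]² / 0.0049
  = 254.85
Round up → n = 255.

n = 255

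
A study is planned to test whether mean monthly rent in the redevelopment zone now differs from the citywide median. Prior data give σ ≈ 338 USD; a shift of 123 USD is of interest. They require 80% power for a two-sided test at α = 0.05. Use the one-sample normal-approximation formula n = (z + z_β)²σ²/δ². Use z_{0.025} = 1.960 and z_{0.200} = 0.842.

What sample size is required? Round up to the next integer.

n = 60

n = (z_{α/2} + z_β)² · σ² / δ²
  = (1.960 + 0.842)² · 338² / 123²
  = 7.8512 · 114244 / 15129
  = 59.29
Round up → n = 60.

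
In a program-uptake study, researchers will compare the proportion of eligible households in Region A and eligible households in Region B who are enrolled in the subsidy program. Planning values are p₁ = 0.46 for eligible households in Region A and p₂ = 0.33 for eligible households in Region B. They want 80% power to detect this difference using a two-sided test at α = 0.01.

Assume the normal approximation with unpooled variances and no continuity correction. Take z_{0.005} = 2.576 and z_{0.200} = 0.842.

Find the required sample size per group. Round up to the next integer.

n = (z_{α/2} + z_β)² · [p₁(1−p₁) + p₂(1−p₂)] / (p₁ − p₂)²
  = (2.576 + 0.842)² · (0.46·0.54 + 0.33·0.67) / (0.13)²
  = (3.418)² · (0.2484 + 0.2211) / 0.0169
  = 11.6827 · 0.4695 / 0.0169
  = 324.56
Round up → n = 325 per group.

n = 325 per group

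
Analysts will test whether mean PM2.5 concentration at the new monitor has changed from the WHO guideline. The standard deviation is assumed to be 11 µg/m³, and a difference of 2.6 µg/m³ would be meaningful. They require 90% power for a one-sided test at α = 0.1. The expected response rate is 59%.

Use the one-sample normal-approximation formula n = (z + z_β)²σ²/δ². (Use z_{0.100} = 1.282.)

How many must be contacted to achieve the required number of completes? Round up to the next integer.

n = (z_α + z_β)² · σ² / δ²
  = (1.282 + 1.282)² · 11² / 2.6²
  = 6.5741 · 121 / 6.76
  = 117.67
Adjust for 59% response: 117.67 / 0.59 = 199.44.
Round up → n = 200.

n = 200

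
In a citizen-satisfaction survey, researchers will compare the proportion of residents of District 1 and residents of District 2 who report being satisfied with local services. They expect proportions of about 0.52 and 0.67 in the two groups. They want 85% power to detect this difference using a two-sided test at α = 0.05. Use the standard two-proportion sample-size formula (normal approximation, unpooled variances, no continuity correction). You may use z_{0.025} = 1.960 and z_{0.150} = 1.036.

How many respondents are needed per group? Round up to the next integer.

n = (z_{α/2} + z_β)² · [p₁(1−p₁) + p₂(1−p₂)] / (p₁ − p₂)²
  = (1.960 + 1.036)² · (0.52·0.48 + 0.67·0.33) / (-0.15)²
  = (2.996)² · (0.2496 + 0.2211) / 0.0225
  = 8.9760 · 0.4707 / 0.0225
  = 187.78
Round up → n = 188 per group.

n = 188 per group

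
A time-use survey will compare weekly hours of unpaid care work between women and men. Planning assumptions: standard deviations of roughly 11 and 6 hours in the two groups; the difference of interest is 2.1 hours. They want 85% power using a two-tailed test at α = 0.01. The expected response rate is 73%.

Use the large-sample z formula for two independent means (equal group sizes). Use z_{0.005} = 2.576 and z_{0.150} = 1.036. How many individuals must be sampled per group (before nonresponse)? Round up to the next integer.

n = 637 per group

n = (z_{α/2} + z_β)² · (σ₁² + σ₂²) / δ²
  = (2.576 + 1.036)² · (11² + 6² = 157) / 2.1²
  = 13.0465 · 157 / 4.41
  = 464.47
Adjust for 73% response: 464.47 / 0.73 = 636.26.
Round up → n = 637 per group.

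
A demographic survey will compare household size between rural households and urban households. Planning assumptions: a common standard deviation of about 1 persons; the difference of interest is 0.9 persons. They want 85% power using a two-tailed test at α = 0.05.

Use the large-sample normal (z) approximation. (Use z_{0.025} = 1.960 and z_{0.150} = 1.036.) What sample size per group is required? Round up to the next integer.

n = 23 per group

n = (z_{α/2} + z_β)² · (σ₁² + σ₂²) / δ²
  = (1.960 + 1.036)² · (2·1² = 2) / 0.9²
  = 8.9760 · 2 / 0.81
  = 22.16
Round up → n = 23 per group.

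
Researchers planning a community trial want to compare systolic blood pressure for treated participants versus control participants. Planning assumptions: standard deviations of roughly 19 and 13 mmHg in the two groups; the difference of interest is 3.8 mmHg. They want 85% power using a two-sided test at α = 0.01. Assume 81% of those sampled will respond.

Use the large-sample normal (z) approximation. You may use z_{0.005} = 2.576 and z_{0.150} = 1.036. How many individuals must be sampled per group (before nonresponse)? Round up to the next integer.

n = 592 per group

n = (z_{α/2} + z_β)² · (σ₁² + σ₂²) / δ²
  = (2.576 + 1.036)² · (19² + 13² = 530) / 3.8²
  = 13.0465 · 530 / 14.44
  = 478.86
Adjust for 81% response: 478.86 / 0.81 = 591.18.
Round up → n = 592 per group.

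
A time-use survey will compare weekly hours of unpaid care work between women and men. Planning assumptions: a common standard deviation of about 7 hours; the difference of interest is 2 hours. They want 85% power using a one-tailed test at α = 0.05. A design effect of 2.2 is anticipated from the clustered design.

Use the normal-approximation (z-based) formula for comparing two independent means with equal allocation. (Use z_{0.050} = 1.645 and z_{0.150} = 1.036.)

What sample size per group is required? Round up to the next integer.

n = (z_α + z_β)² · (σ₁² + σ₂²) / δ²
  = (1.645 + 1.036)² · (2·7² = 98) / 2²
  = 7.1878 · 98 / 4
  = 176.10
Design effect: 2.2 × 176.10 = 387.42.
Round up → n = 388 per group.

n = 388 per group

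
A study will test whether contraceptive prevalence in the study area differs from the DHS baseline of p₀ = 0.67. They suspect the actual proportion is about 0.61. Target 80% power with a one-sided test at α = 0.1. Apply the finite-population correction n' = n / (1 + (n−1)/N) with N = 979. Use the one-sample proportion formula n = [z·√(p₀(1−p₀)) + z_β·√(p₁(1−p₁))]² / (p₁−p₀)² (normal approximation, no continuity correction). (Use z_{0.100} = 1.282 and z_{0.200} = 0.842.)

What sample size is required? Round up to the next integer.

n = [z_α·√(p₀q₀) + z_β·√(p₁q₁)]² / (p₁ − p₀)²
  = [1.282·√(0.67·0.33) + 0.842·√(0.61·0.39)]² / (-0.06)²
  = [1.282·0.4702 + 0.842·0.4877]² / 0.0036
  = [1.0135]² / 0.0036
  = 285.33
Finite-population correction (N = 979): 285.33 / (1 + (285.33 − 1)/979) = 221.11.
Round up → n = 222.

n = 222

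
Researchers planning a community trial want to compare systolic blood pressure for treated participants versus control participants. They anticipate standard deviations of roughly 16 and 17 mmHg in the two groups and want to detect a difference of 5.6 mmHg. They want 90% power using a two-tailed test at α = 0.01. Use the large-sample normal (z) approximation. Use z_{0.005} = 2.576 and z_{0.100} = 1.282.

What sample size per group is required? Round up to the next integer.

n = 259 per group

n = (z_{α/2} + z_β)² · (σ₁² + σ₂²) / δ²
  = (2.576 + 1.282)² · (16² + 17² = 545) / 5.6²
  = 14.8842 · 545 / 31.36
  = 258.67
Round up → n = 259 per group.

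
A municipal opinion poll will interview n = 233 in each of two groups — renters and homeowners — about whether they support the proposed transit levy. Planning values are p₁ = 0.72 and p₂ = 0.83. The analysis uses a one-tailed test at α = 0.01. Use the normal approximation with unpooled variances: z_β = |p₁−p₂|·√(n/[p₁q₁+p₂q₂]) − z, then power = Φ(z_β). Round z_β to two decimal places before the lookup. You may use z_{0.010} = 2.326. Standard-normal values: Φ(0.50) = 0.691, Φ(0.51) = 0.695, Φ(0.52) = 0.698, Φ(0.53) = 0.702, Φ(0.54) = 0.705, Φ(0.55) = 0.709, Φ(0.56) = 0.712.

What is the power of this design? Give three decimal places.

Power ≈ 0.705

z_β = |p₁−p₂|·√(n/[p₁q₁+p₂q₂]) − z_α
    = 0.11 · √(233/0.3427) − 2.326
    = 0.11 · 26.0748 − 2.326
    = 2.8682 − 2.326 = 0.5422 → 0.54
Power = Φ(0.54) = 0.705.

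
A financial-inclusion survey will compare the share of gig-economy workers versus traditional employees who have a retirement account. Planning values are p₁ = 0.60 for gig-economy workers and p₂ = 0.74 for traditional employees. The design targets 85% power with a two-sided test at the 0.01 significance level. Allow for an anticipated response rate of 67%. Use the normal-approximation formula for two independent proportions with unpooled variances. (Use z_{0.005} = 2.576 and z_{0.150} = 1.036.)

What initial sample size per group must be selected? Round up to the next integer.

n = (z_{α/2} + z_β)² · [p₁(1−p₁) + p₂(1−p₂)] / (p₁ − p₂)²
  = (2.576 + 1.036)² · (0.60·0.40 + 0.74·0.26) / (-0.14)²
  = (3.612)² · (0.2400 + 0.1924) / 0.0196
  = 13.0465 · 0.4324 / 0.0196
  = 287.82
Adjust for 67% response: 287.82 / 0.67 = 429.59.
Round up → n = 430 per group.

n = 430 per group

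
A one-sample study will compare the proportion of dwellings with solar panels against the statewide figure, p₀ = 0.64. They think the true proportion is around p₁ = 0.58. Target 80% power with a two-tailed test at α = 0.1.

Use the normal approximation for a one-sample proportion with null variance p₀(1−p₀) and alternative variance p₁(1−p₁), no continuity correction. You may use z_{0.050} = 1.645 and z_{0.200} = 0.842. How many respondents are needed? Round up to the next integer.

n = [z_{α/2}·√(p₀q₀) + z_β·√(p₁q₁)]² / (p₁ − p₀)²
  = [1.645·√(0.64·0.36) + 0.842·√(0.58·0.42)]² / (-0.06)²
  = [1.645·0.4800 + 0.842·0.4936]² / 0.0036
  = [1.2052]² / 0.0036
  = 403.46
Round up → n = 404.

n = 404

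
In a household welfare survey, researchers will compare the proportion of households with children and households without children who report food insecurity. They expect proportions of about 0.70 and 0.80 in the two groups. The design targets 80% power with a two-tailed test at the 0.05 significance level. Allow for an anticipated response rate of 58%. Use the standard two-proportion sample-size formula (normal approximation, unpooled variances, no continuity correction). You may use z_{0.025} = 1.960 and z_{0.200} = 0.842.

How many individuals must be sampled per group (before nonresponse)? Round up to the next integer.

n = (z_{α/2} + z_β)² · [p₁(1−p₁) + p₂(1−p₂)] / (p₁ − p₂)²
  = (1.960 + 0.842)² · (0.70·0.30 + 0.80·0.20) / (-0.10)²
  = (2.802)² · (0.2100 + 0.1600) / 0.0100
  = 7.8512 · 0.3700 / 0.0100
  = 290.49
Adjust for 58% response: 290.49 / 0.58 = 500.85.
Round up → n = 501 per group.

n = 501 per group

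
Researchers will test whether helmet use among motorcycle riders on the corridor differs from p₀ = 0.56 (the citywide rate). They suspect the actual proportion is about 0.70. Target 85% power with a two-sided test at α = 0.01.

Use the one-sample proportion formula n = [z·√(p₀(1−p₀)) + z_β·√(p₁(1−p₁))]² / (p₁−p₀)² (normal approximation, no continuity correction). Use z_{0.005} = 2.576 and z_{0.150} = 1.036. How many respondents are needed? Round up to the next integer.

n = [z_{α/2}·√(p₀q₀) + z_β·√(p₁q₁)]² / (p₁ − p₀)²
  = [2.576·√(0.56·0.44) + 1.036·√(0.70·0.30)]² / (0.14)²
  = [2.576·0.4964 + 1.036·0.4583]² / 0.0196
  = [1.7534]² / 0.0196
  = 156.87
Round up → n = 157.

n = 157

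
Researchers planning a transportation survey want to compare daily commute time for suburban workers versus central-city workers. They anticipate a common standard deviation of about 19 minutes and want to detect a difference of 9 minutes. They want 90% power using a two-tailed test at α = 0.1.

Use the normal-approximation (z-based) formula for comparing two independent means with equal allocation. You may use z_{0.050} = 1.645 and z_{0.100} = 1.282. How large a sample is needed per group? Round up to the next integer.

n = 77 per group

n = (z_{α/2} + z_β)² · (σ₁² + σ₂²) / δ²
  = (1.645 + 1.282)² · (2·19² = 722) / 9²
  = 8.5673 · 722 / 81
  = 76.37
Round up → n = 77 per group.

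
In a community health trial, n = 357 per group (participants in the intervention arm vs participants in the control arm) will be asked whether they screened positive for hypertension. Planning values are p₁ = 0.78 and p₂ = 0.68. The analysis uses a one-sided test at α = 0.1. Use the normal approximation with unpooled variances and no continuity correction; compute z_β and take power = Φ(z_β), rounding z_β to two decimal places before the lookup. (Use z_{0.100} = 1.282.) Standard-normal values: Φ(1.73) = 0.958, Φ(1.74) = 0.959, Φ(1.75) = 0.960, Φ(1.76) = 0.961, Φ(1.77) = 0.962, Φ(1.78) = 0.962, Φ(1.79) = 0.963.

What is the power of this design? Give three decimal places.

z_β = |p₁−p₂|·√(n/[p₁q₁+p₂q₂]) − z_α
    = 0.10 · √(357/0.3892) − 1.282
    = 0.10 · 30.2864 − 1.282
    = 3.0286 − 1.282 = 1.7466 → 1.75
Power = Φ(1.75) = 0.960.

Power ≈ 0.960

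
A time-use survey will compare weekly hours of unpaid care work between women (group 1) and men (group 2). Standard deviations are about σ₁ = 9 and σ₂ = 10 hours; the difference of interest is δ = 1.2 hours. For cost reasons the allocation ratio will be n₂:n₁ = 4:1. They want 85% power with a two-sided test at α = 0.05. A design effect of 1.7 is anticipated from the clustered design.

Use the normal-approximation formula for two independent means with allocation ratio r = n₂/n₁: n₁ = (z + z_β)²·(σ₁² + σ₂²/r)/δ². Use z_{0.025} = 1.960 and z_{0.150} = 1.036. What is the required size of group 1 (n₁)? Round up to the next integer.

n₁ = (z_{α/2} + z_β)² · (σ₁² + σ₂²/r) / δ²
   = (1.960 + 1.036)² · (9² + 10²/4) / 1.2²
   = 8.9760 · (81 + 25) / 1.44
   = 8.9760 · 106 / 1.44
   = 660.73
Design effect: 1.7 × 660.73 = 1123.25.
Round up → n₁ = 1124; n₂ = r·n₁ = 4 × 1124 = 4496.

n₁ = 1124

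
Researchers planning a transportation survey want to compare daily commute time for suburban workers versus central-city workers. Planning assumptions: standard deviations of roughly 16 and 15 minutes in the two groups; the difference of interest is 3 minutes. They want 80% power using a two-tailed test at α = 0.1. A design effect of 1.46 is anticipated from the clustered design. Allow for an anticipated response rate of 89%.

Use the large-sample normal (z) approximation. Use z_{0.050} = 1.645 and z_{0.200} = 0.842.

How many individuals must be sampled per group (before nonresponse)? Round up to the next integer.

n = 543 per group

n = (z_{α/2} + z_β)² · (σ₁² + σ₂²) / δ²
  = (1.645 + 0.842)² · (16² + 15² = 481) / 3²
  = 6.1852 · 481 / 9
  = 330.56
Design effect: 1.46 × 330.56 = 482.62.
Adjust for 89% response: 482.62 / 0.89 = 542.27.
Round up → n = 543 per group.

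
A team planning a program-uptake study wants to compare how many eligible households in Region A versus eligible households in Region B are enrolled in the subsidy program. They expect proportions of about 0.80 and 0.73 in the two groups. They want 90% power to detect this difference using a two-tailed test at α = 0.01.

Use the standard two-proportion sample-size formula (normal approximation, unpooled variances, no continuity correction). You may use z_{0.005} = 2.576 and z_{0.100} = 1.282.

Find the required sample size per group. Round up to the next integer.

n = (z_{α/2} + z_β)² · [p₁(1−p₁) + p₂(1−p₂)] / (p₁ − p₂)²
  = (2.576 + 1.282)² · (0.80·0.20 + 0.73·0.27) / (0.07)²
  = (3.858)² · (0.1600 + 0.1971) / 0.0049
  = 14.8842 · 0.3571 / 0.0049
  = 1084.72
Round up → n = 1085 per group.

n = 1085 per group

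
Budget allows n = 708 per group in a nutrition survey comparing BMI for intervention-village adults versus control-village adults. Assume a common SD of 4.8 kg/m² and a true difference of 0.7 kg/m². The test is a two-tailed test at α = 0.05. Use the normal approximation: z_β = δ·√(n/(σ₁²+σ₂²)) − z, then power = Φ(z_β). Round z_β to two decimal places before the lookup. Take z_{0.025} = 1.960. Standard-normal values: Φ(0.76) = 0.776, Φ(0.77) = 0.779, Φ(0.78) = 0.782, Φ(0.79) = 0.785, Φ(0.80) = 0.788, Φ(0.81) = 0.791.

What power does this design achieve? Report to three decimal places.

Power ≈ 0.782

z_β = δ·√(n/(σ₁²+σ₂²)) − z_{α/2}
    = 0.7 · √(708/46.08) − 1.960
    = 0.7 · 3.91977 − 1.960
    = 2.7438 − 1.960 = 0.7838 → 0.78
Power = Φ(0.78) = 0.782.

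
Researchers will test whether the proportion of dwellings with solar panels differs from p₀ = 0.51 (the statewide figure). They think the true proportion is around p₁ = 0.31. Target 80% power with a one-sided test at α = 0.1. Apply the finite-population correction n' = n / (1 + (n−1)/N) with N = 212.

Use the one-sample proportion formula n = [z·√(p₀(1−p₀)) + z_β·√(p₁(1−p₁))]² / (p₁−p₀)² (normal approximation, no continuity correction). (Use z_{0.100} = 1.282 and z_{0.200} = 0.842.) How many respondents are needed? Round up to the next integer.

n = [z_α·√(p₀q₀) + z_β·√(p₁q₁)]² / (p₁ − p₀)²
  = [1.282·√(0.51·0.49) + 0.842·√(0.31·0.69)]² / (-0.20)²
  = [1.282·0.4999 + 0.842·0.4625]² / 0.0400
  = [1.0303]² / 0.0400
  = 26.54
Finite-population correction (N = 212): 26.54 / (1 + (26.54 − 1)/212) = 23.68.
Round up → n = 24.

n = 24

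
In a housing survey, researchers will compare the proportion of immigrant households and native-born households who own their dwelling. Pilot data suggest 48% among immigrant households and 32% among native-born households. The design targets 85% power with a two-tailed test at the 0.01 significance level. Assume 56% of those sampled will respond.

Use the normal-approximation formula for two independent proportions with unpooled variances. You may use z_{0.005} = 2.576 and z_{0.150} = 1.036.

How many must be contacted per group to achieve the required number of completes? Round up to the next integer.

n = (z_{α/2} + z_β)² · [p₁(1−p₁) + p₂(1−p₂)] / (p₁ − p₂)²
  = (2.576 + 1.036)² · (0.48·0.52 + 0.32·0.68) / (0.16)²
  = (3.612)² · (0.2496 + 0.2176) / 0.0256
  = 13.0465 · 0.4672 / 0.0256
  = 238.10
Adjust for 56% response: 238.10 / 0.56 = 425.18.
Round up → n = 426 per group.

n = 426 per group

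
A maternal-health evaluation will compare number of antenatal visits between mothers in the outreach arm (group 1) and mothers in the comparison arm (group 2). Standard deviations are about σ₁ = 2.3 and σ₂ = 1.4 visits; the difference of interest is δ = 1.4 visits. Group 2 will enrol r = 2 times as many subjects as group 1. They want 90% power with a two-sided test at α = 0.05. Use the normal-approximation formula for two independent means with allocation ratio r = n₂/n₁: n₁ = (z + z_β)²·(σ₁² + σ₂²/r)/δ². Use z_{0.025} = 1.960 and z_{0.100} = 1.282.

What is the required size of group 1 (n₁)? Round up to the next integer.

n₁ = (z_{α/2} + z_β)² · (σ₁² + σ₂²/r) / δ²
   = (1.960 + 1.282)² · (2.3² + 1.4²/2) / 1.4²
   = 10.5106 · (5.29 + 0.98) / 1.96
   = 10.5106 · 6.27 / 1.96
   = 33.62
Round up → n₁ = 34; n₂ = r·n₁ = 2 × 34 = 68.

n₁ = 34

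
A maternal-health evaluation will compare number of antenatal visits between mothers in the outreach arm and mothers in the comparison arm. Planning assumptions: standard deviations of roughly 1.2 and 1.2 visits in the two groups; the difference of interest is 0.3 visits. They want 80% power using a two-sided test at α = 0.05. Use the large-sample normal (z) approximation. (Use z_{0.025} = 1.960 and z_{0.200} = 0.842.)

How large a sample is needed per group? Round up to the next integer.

n = (z_{α/2} + z_β)² · (σ₁² + σ₂²) / δ²
  = (1.960 + 0.842)² · (1.2² + 1.2² = 2.88) / 0.3²
  = 7.8512 · 2.88 / 0.09
  = 251.24
Round up → n = 252 per group.

n = 252 per group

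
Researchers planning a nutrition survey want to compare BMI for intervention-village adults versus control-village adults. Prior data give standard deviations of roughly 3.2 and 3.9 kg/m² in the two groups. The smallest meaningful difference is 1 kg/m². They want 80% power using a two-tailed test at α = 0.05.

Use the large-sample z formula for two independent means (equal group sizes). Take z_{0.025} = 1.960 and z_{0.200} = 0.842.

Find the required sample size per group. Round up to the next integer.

n = 200 per group

n = (z_{α/2} + z_β)² · (σ₁² + σ₂²) / δ²
  = (1.960 + 0.842)² · (3.2² + 3.9² = 25.45) / 1²
  = 7.8512 · 25.45 / 1
  = 199.81
Round up → n = 200 per group.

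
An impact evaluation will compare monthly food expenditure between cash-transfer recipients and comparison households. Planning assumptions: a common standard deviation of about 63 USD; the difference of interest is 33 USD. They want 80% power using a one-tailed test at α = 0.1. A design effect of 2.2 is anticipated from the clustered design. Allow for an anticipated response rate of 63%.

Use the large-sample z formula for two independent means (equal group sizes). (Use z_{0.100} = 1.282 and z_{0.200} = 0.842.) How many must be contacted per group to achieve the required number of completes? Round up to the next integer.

n = 115 per group

n = (z_α + z_β)² · (σ₁² + σ₂²) / δ²
  = (1.282 + 0.842)² · (2·63² = 7938) / 33²
  = 4.5114 · 7938 / 1089
  = 32.88
Design effect: 2.2 × 32.88 = 72.35.
Adjust for 63% response: 72.35 / 0.63 = 114.84.
Round up → n = 115 per group.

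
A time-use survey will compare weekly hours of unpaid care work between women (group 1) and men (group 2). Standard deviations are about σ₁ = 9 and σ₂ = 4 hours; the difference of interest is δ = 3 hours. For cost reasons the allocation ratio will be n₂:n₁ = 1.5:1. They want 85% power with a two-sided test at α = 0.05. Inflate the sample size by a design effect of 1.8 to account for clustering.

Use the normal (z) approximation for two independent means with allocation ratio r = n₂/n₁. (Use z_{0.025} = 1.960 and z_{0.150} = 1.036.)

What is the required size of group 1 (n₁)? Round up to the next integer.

n₁ = 165

n₁ = (z_{α/2} + z_β)² · (σ₁² + σ₂²/r) / δ²
   = (1.960 + 1.036)² · (9² + 4²/1.5) / 3²
   = 8.9760 · (81 + 10.6667) / 9
   = 8.9760 · 91.6667 / 9
   = 91.42
Design effect: 1.8 × 91.42 = 164.56.
Round up → n₁ = 165; n₂ = r·n₁ = 1.5 × 165 = 248.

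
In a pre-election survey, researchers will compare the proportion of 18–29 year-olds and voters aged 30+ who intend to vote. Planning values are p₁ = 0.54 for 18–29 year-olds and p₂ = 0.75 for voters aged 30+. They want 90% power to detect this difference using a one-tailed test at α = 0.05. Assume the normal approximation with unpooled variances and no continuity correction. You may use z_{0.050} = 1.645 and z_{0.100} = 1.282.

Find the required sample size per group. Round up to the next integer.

n = 85 per group

n = (z_α + z_β)² · [p₁(1−p₁) + p₂(1−p₂)] / (p₁ − p₂)²
  = (1.645 + 1.282)² · (0.54·0.46 + 0.75·0.25) / (-0.21)²
  = (2.927)² · (0.2484 + 0.1875) / 0.0441
  = 8.5673 · 0.4359 / 0.0441
  = 84.68
Round up → n = 85 per group.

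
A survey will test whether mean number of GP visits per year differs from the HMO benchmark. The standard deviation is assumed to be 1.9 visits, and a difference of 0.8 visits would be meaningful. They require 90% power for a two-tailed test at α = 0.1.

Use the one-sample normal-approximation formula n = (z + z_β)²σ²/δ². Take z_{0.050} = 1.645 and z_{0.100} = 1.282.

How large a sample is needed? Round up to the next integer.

n = (z_{α/2} + z_β)² · σ² / δ²
  = (1.645 + 1.282)² · 1.9² / 0.8²
  = 8.5673 · 3.61 / 0.64
  = 48.33
Round up → n = 49.

n = 49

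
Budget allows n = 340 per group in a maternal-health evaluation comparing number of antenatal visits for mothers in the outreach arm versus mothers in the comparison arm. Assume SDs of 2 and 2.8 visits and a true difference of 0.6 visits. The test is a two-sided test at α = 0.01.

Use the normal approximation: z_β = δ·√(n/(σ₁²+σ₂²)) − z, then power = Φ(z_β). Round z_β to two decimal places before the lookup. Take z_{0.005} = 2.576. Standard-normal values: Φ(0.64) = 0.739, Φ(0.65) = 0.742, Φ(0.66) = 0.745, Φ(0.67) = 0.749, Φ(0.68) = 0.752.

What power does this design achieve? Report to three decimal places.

z_β = δ·√(n/(σ₁²+σ₂²)) − z_{α/2}
    = 0.6 · √(340/11.84) − 2.576
    = 0.6 · 5.35875 − 2.576
    = 3.2153 − 2.576 = 0.6393 → 0.64
Power = Φ(0.64) = 0.739.

Power ≈ 0.739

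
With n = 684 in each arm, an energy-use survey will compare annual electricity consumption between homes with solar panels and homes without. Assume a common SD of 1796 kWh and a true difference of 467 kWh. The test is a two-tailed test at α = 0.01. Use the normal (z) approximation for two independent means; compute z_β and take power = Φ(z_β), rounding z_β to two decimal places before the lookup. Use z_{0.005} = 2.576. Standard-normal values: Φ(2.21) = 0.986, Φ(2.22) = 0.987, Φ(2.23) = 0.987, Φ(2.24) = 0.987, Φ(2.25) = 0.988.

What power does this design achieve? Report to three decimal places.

z_β = δ·√(n/(σ₁²+σ₂²)) − z_{α/2}
    = 467 · √(684/6451232) − 2.576
    = 467 · 0.01030 − 2.576
    = 4.8087 − 2.576 = 2.2327 → 2.23
Power = Φ(2.23) = 0.987.

Power ≈ 0.987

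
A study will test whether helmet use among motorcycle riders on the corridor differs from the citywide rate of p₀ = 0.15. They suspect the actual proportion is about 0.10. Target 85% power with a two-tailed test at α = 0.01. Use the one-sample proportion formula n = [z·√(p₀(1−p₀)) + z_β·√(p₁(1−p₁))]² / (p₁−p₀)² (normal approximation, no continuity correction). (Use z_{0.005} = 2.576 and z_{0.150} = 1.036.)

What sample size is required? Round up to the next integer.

n = [z_{α/2}·√(p₀q₀) + z_β·√(p₁q₁)]² / (p₁ − p₀)²
  = [2.576·√(0.15·0.85) + 1.036·√(0.10·0.90)]² / (-0.05)²
  = [2.576·0.3571 + 1.036·0.3000]² / 0.0025
  = [1.2306]² / 0.0025
  = 605.77
Round up → n = 606.

n = 606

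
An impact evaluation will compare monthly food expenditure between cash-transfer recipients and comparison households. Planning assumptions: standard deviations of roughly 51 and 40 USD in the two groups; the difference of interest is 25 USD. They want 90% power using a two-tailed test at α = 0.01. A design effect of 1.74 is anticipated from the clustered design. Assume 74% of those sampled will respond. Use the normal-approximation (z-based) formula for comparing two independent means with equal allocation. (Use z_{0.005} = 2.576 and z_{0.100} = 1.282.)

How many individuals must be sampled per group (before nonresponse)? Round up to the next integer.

n = 236 per group

n = (z_{α/2} + z_β)² · (σ₁² + σ₂²) / δ²
  = (2.576 + 1.282)² · (51² + 40² = 4201) / 25²
  = 14.8842 · 4201 / 625
  = 100.05
Design effect: 1.74 × 100.05 = 174.08.
Adjust for 74% response: 174.08 / 0.74 = 235.24.
Round up → n = 236 per group.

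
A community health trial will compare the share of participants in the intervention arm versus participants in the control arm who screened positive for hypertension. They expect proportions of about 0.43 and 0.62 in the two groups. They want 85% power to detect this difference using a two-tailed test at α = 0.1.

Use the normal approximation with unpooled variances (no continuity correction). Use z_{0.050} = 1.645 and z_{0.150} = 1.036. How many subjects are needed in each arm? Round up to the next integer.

n = 96 per group

n = (z_{α/2} + z_β)² · [p₁(1−p₁) + p₂(1−p₂)] / (p₁ − p₂)²
  = (1.645 + 1.036)² · (0.43·0.57 + 0.62·0.38) / (-0.19)²
  = (2.681)² · (0.2451 + 0.2356) / 0.0361
  = 7.1878 · 0.4807 / 0.0361
  = 95.71
Round up → n = 96 per group.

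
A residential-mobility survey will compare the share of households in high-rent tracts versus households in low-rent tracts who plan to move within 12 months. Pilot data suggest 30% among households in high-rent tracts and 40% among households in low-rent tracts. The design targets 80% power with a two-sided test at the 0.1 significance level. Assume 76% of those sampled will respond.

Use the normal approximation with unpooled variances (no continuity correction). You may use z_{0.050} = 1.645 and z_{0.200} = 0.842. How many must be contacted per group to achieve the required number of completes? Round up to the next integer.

n = 367 per group

n = (z_{α/2} + z_β)² · [p₁(1−p₁) + p₂(1−p₂)] / (p₁ − p₂)²
  = (1.645 + 0.842)² · (0.30·0.70 + 0.40·0.60) / (-0.10)²
  = (2.487)² · (0.2100 + 0.2400) / 0.0100
  = 6.1852 · 0.4500 / 0.0100
  = 278.33
Adjust for 76% response: 278.33 / 0.76 = 366.23.
Round up → n = 367 per group.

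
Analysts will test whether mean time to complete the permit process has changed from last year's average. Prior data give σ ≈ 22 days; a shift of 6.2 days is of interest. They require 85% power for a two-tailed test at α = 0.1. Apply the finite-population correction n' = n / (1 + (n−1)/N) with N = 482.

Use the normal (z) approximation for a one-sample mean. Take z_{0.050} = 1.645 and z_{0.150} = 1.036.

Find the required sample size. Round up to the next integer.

n = (z_{α/2} + z_β)² · σ² / δ²
  = (1.645 + 1.036)² · 22² / 6.2²
  = 7.1878 · 484 / 38.44
  = 90.50
Finite-population correction (N = 482): 90.50 / (1 + (90.50 − 1)/482) = 76.33.
Round up → n = 77.

n = 77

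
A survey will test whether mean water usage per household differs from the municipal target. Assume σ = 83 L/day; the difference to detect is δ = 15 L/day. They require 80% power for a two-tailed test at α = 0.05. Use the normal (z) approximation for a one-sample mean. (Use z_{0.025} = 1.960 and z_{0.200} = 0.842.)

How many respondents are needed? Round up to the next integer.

n = 241

n = (z_{α/2} + z_β)² · σ² / δ²
  = (1.960 + 0.842)² · 83² / 15²
  = 7.8512 · 6889 / 225
  = 240.39
Round up → n = 241.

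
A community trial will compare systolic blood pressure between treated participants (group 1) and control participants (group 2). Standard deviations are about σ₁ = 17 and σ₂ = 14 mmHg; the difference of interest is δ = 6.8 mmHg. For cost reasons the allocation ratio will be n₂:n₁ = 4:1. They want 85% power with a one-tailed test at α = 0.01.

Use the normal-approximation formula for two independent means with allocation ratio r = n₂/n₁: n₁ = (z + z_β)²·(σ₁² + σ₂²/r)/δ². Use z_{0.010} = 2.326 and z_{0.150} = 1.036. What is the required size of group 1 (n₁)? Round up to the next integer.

n₁ = 83

n₁ = (z_α + z_β)² · (σ₁² + σ₂²/r) / δ²
   = (2.326 + 1.036)² · (17² + 14²/4) / 6.8²
   = 11.3030 · (289 + 49) / 46.24
   = 11.3030 · 338 / 46.24
   = 82.62
Round up → n₁ = 83; n₂ = r·n₁ = 4 × 83 = 332.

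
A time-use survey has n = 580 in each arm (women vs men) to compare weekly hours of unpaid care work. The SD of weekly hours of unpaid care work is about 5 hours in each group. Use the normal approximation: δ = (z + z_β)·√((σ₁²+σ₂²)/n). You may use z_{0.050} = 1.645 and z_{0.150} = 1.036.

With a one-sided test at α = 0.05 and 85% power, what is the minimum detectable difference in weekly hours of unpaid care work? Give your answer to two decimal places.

Minimum detectable difference ≈ 0.79 hours

δ = (z_α + z_β) · √((σ₁²+σ₂²)/n)
  = (1.645 + 1.036) · √(50/580)
  = 2.681 · √0.08621
  = 2.681 · 0.2936
  = 0.7872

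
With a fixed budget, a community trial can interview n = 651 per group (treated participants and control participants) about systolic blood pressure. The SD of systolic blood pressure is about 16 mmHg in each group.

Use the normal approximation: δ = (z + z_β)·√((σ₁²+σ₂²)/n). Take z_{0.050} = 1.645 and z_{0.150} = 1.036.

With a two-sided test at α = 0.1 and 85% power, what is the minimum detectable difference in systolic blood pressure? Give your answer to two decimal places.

δ = (z_{α/2} + z_β) · √((σ₁²+σ₂²)/n)
  = (1.645 + 1.036) · √(512/651)
  = 2.681 · √0.78648
  = 2.681 · 0.8868
  = 2.3776

Minimum detectable difference ≈ 2.38 mmHg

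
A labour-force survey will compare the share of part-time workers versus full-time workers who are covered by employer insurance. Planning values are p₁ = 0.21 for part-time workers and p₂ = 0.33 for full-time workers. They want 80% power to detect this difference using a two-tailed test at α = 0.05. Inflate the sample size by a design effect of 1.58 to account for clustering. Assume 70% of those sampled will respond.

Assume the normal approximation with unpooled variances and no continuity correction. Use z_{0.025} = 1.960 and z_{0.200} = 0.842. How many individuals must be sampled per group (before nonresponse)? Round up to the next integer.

n = 477 per group

n = (z_{α/2} + z_β)² · [p₁(1−p₁) + p₂(1−p₂)] / (p₁ − p₂)²
  = (1.960 + 0.842)² · (0.21·0.79 + 0.33·0.67) / (-0.12)²
  = (2.802)² · (0.1659 + 0.2211) / 0.0144
  = 7.8512 · 0.3870 / 0.0144
  = 211.00
Design effect: 1.58 × 211.00 = 333.38.
Adjust for 70% response: 333.38 / 0.70 = 476.26.
Round up → n = 477 per group.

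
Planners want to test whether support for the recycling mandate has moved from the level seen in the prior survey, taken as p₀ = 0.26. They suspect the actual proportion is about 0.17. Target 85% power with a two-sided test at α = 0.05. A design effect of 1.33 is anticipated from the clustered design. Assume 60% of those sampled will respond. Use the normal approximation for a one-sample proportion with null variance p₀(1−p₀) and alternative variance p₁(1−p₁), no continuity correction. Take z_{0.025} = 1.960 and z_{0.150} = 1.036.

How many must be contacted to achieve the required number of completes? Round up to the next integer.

n = [z_{α/2}·√(p₀q₀) + z_β·√(p₁q₁)]² / (p₁ − p₀)²
  = [1.960·√(0.26·0.74) + 1.036·√(0.17·0.83)]² / (-0.09)²
  = [1.960·0.4386 + 1.036·0.3756]² / 0.0081
  = [1.2489]² / 0.0081
  = 192.56
Design effect: 1.33 × 192.56 = 256.10.
Adjust for 60% response: 256.10 / 0.60 = 426.83.
Round up → n = 427.

n = 427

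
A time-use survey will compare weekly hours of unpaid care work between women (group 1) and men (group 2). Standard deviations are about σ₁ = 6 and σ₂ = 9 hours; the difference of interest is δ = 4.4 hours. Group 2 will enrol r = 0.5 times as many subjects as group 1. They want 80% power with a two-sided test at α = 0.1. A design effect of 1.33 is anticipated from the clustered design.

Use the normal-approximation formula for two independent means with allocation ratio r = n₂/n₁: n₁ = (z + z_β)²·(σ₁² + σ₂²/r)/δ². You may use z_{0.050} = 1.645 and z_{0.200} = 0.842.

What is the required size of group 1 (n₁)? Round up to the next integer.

n₁ = 85

n₁ = (z_{α/2} + z_β)² · (σ₁² + σ₂²/r) / δ²
   = (1.645 + 0.842)² · (6² + 9²/0.5) / 4.4²
   = 6.1852 · (36 + 162) / 19.36
   = 6.1852 · 198 / 19.36
   = 63.26
Design effect: 1.33 × 63.26 = 84.13.
Round up → n₁ = 85; n₂ = r·n₁ = 0.5 × 85 = 43.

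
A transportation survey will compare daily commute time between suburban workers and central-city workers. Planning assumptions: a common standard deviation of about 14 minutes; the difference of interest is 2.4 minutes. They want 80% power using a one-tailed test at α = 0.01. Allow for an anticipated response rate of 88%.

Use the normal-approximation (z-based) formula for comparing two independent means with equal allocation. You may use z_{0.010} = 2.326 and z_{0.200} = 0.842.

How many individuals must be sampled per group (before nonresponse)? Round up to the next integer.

n = (z_α + z_β)² · (σ₁² + σ₂²) / δ²
  = (2.326 + 0.842)² · (2·14² = 392) / 2.4²
  = 10.0362 · 392 / 5.76
  = 683.02
Adjust for 88% response: 683.02 / 0.88 = 776.16.
Round up → n = 777 per group.

n = 777 per group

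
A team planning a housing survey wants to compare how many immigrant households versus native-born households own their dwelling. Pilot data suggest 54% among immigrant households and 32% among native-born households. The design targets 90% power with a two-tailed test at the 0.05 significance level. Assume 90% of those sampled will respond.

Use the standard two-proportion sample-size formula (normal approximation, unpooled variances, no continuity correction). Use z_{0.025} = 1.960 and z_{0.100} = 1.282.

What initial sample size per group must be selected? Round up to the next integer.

n = 113 per group

n = (z_{α/2} + z_β)² · [p₁(1−p₁) + p₂(1−p₂)] / (p₁ − p₂)²
  = (1.960 + 1.282)² · (0.54·0.46 + 0.32·0.68) / (0.22)²
  = (3.242)² · (0.2484 + 0.2176) / 0.0484
  = 10.5106 · 0.4660 / 0.0484
  = 101.20
Adjust for 90% response: 101.20 / 0.90 = 112.44.
Round up → n = 113 per group.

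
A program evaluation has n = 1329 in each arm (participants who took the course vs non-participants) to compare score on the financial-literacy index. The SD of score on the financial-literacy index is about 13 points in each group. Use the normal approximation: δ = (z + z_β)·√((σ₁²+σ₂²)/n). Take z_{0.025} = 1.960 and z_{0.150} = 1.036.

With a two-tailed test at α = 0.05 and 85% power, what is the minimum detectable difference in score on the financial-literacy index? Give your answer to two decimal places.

δ = (z_{α/2} + z_β) · √((σ₁²+σ₂²)/n)
  = (1.960 + 1.036) · √(338/1329)
  = 2.996 · √0.25433
  = 2.996 · 0.5043
  = 1.5109

Minimum detectable difference ≈ 1.51 points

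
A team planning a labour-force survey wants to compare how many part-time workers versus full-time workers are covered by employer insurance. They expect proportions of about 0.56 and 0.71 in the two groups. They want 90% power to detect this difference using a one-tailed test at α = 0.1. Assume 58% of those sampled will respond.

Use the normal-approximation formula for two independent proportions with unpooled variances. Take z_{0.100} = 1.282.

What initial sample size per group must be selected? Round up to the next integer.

n = 228 per group

n = (z_α + z_β)² · [p₁(1−p₁) + p₂(1−p₂)] / (p₁ − p₂)²
  = (1.282 + 1.282)² · (0.56·0.44 + 0.71·0.29) / (-0.15)²
  = (2.564)² · (0.2464 + 0.2059) / 0.0225
  = 6.5741 · 0.4523 / 0.0225
  = 132.15
Adjust for 58% response: 132.15 / 0.58 = 227.85.
Round up → n = 228 per group.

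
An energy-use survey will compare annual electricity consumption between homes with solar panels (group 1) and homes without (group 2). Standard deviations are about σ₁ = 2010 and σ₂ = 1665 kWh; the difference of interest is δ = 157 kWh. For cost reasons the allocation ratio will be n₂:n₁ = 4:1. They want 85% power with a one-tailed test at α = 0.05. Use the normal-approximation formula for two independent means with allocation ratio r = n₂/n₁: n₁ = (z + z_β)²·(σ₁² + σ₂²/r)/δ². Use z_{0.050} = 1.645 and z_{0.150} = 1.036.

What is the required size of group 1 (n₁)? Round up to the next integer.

n₁ = (z_α + z_β)² · (σ₁² + σ₂²/r) / δ²
   = (1.645 + 1.036)² · (2010² + 1665²/4) / 157²
   = 7.1878 · (4040100 + 693056.2) / 24649
   = 7.1878 · 4733156.2 / 24649
   = 1380.21
Round up → n₁ = 1381; n₂ = r·n₁ = 4 × 1381 = 5524.

n₁ = 1381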